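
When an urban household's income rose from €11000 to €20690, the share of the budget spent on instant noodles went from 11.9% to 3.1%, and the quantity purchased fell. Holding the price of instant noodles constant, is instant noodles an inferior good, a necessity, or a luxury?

Quantity demanded falls as income rises, so η < 0.

inferior good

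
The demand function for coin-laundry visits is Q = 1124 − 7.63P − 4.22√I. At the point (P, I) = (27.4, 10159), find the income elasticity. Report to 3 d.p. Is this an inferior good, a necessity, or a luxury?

At P = 27.4, I = 10159: Q = 489.596.
Holding P constant, ∂Q/∂I = -4.22/(2√I) = -0.0209342.
η_I = (∂Q/∂I)·(I/Q) = -0.0209342 × (10159/489.596) = -0.434.
Since η < 0, this is an inferior good.

-0.434 (inferior good)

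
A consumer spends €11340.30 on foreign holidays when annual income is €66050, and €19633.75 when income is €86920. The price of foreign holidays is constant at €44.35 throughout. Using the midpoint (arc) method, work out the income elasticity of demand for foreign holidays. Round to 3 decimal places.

With a constant price, Q₁ = 11340.30/44.35 = 255.700 and Q₂ = 19633.75/44.35 = 442.700 (equivalently, work directly with expenditure since P cancels).
Midpoint %ΔQ = (19633.75 − 11340.30)/15487.03 = 0.53551; midpoint %ΔI = (86920 − 66050)/76485 = 0.27286.
η = 0.53551 / 0.27286 = 1.963.

1.963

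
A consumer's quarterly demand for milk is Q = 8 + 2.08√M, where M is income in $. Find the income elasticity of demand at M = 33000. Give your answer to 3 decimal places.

0.490

At M = 33000: Q = 385.851.
dQ/dM = 2.08/(2√M) = 0.00572501 at this income.
η = (dQ/dM)·(M/Q) = 0.00572501 × (33000/385.851) = 0.490.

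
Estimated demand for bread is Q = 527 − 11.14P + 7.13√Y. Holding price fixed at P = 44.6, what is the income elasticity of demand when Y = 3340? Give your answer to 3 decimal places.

At P = 44.6, Y = 3340: Q = 442.218.
Holding P constant, ∂Q/∂Y = 7.13/(2√Y) = 0.061686.
η_Y = (∂Q/∂Y)·(Y/Q) = 0.061686 × (3340/442.218) = 0.466.

0.466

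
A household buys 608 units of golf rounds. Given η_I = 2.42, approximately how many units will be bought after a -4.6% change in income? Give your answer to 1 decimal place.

540.3

%ΔQ ≈ η × %ΔI = 2.42 × (-4.6%) = -11.132%.
New Q ≈ 608 × (1 − 0.11132) = 540.3.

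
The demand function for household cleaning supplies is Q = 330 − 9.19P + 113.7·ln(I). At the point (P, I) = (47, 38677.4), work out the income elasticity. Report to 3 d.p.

At P = 47, I = 38677.4: Q = 1099.084.
Holding P constant, ∂Q/∂I = 113.7/I = 0.0029397.
η_I = (∂Q/∂I)·(I/Q) = 0.0029397 × (38677.4/1099.084) = 0.103.

0.103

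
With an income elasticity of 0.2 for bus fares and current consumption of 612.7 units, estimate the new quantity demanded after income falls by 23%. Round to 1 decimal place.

584.5

%ΔQ ≈ η × %ΔI = 0.2 × (-23%) = -4.6%.
New Q ≈ 612.7 × (1 − 0.046) = 584.5.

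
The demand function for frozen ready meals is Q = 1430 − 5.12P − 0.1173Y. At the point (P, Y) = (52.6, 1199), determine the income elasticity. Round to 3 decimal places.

At P = 52.6, Y = 1199: Q = 1020.045.
Holding P constant, ∂Q/∂Y = −0.1173.
η_Y = (∂Q/∂Y)·(Y/Q) = -0.1173 × (1199/1020.045) = -0.138.

-0.138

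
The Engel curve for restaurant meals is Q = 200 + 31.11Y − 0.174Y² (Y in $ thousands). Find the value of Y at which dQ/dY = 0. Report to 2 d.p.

dQ/dY = 31.11 − 0.348Y.
The good is inferior where dQ/dY < 0. Setting dQ/dY = 0 gives Y = 31.11 / 0.348 = 89.40.

89.40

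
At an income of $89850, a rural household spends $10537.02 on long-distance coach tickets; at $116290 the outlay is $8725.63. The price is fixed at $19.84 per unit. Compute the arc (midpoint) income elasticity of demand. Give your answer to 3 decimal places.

With a constant price, Q₁ = 10537.02/19.84 = 531.100 and Q₂ = 8725.63/19.84 = 439.800 (equivalently, work directly with expenditure since P cancels).
Midpoint %ΔQ = (8725.63 − 10537.02)/9631.33 = -0.18807; midpoint %ΔI = (116290 − 89850)/103070 = 0.25652.
η = -0.18807 / 0.25652 = -0.733.

-0.733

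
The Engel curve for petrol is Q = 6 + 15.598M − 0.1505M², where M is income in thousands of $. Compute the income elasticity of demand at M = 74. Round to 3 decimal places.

-1.470

At M = 74: Q = 336.1140.
dQ/dM = 15.598 − 0.301M = -6.67600.
η = (dQ/dM)·(M/Q) = -6.67600 × (74/336.1140) = -1.470.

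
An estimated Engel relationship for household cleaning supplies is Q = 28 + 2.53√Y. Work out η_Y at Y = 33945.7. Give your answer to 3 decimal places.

At Y = 33945.7: Q = 494.136.
dQ/dY = 2.53/(2√Y) = 0.00686591 at this income.
η = (dQ/dY)·(Y/Q) = 0.00686591 × (33945.7/494.136) = 0.472.

0.472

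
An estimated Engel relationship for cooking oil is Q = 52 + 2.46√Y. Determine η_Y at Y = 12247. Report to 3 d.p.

0.420

At Y = 12247: Q = 324.239.
dQ/dY = 2.46/(2√Y) = 0.0111145 at this income.
η = (dQ/dY)·(Y/Q) = 0.0111145 × (12247/324.239) = 0.420.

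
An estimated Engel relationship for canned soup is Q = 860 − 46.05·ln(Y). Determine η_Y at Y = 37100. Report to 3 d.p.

At Y = 37100: Q = 375.491.
dQ/dY = -46.05/Y = -0.00124124 at this income.
η = (dQ/dY)·(Y/Q) = -0.00124124 × (37100/375.491) = -0.123.

-0.123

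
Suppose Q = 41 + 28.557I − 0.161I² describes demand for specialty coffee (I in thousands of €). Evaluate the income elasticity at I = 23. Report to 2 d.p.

0.79

At I = 23: Q = 612.6420.
dQ/dI = 28.557 − 0.322I = 21.15100.
η = (dQ/dI)·(I/Q) = 21.15100 × (23/612.6420) = 0.79.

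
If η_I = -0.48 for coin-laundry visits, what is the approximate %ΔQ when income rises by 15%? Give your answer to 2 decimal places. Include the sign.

-7.20%

%ΔQ ≈ η × %ΔI = -0.48 × 15% = -7.20%.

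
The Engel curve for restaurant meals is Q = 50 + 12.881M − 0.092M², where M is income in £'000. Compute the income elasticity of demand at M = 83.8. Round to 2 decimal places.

-0.44

At M = 83.8: Q = 483.3633.
dQ/dM = 12.881 − 0.184M = -2.53820.
η = (dQ/dM)·(M/Q) = -2.53820 × (83.8/483.3633) = -0.44.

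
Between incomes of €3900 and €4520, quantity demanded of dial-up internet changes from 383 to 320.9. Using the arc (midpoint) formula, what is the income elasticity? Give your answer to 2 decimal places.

ΔQ = 320.9 − 383 = -62.1; midpoint Q̄ = (383 + 320.9)/2 = 351.95.
ΔI = 4520 − 3900 = 620; midpoint Ī = (3900 + 4520)/2 = 4210.
η = (ΔQ/Q̄) ÷ (ΔI/Ī) = (-62.1/351.95) ÷ (620/4210) = -1.20.

-1.20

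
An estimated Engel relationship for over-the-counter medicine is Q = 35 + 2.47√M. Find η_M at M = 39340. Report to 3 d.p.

0.467

At M = 39340: Q = 524.908.
dQ/dM = 2.47/(2√M) = 0.00622658 at this income.
η = (dQ/dM)·(M/Q) = 0.00622658 × (39340/524.908) = 0.467.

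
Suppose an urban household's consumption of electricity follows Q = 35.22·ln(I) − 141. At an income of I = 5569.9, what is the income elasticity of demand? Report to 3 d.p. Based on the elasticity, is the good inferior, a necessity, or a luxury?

0.216 (necessity)

At I = 5569.9: Q = 162.777.
dQ/dI = 35.22/I = 0.00632327 at this income.
η = (dQ/dI)·(I/Q) = 0.00632327 × (5569.9/162.777) = 0.216.
Since 0 < η < 1, the good is a necessity.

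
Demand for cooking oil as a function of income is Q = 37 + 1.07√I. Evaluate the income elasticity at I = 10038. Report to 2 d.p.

At I = 10038: Q = 144.203.
dQ/dI = 1.07/(2√I) = 0.00533986 at this income.
η = (dQ/dI)·(I/Q) = 0.00533986 × (10038/144.203) = 0.37.

0.37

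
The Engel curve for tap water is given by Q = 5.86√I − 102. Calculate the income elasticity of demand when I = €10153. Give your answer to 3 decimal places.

0.604

At I = 10153: Q = 488.466.
dQ/dI = 5.86/(2√I) = 0.0290784 at this income.
η = (dQ/dI)·(I/Q) = 0.0290784 × (10153/488.466) = 0.604.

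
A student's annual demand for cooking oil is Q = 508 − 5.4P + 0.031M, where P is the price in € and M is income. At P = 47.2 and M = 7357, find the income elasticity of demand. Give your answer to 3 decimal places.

At P = 47.2, M = 7357: Q = 481.187.
Holding P constant, ∂Q/∂M = 0.031.
η_M = (∂Q/∂M)·(M/Q) = 0.031 × (7357/481.187) = 0.474.

0.474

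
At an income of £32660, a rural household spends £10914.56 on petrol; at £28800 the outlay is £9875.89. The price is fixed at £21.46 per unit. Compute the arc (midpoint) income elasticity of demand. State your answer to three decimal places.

With a constant price, Q₁ = 10914.56/21.46 = 508.600 and Q₂ = 9875.89/21.46 = 460.200 (equivalently, work directly with expenditure since P cancels).
Midpoint %ΔQ = (9875.89 − 10914.56)/10395.22 = -0.09992; midpoint %ΔI = (28800 − 32660)/30730 = -0.12561.
η = -0.09992 / -0.12561 = 0.795.

0.795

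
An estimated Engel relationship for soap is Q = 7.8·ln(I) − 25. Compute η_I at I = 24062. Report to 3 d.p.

At I = 24062: Q = 53.689.
dQ/dI = 7.8/I = 0.000324163 at this income.
η = (dQ/dI)·(I/Q) = 0.000324163 × (24062/53.689) = 0.145.

0.145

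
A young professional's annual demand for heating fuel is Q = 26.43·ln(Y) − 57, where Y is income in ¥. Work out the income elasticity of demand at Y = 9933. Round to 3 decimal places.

At Y = 9933: Q = 186.252.
dQ/dY = 26.43/Y = 0.00266083 at this income.
η = (dQ/dY)·(Y/Q) = 0.00266083 × (9933/186.252) = 0.142.

0.142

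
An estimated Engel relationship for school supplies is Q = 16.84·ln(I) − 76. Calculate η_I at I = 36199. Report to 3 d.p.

0.167

At I = 36199: Q = 100.766.
dQ/dI = 16.84/I = 0.000465206 at this income.
η = (dQ/dI)·(I/Q) = 0.000465206 × (36199/100.766) = 0.167.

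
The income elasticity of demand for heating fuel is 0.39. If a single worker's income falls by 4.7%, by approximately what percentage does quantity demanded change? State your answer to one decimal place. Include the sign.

%ΔQ ≈ η × %ΔI = 0.39 × (-4.7%) = -1.8%.

-1.8%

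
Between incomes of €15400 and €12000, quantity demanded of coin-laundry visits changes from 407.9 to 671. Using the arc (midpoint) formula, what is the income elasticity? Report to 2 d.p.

ΔQ = 671 − 407.9 = 263.1; midpoint Q̄ = (407.9 + 671)/2 = 539.45.
ΔI = 12000 − 15400 = -3400; midpoint Ī = (15400 + 12000)/2 = 13700.
η = (ΔQ/Q̄) ÷ (ΔI/Ī) = (263.1/539.45) ÷ (-3400/13700) = -1.97.

-1.97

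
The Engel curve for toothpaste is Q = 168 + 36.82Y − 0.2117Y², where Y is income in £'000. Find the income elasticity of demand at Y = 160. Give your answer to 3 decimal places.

At Y = 160: Q = 639.6800.
dQ/dY = 36.82 − 0.4234Y = -30.92400.
η = (dQ/dY)·(Y/Q) = -30.92400 × (160/639.6800) = -7.735.

-7.735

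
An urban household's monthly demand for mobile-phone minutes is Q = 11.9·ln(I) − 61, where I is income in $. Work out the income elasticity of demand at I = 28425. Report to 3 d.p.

At I = 28425: Q = 61.035.
dQ/dI = 11.9/I = 0.000418646 at this income.
η = (dQ/dI)·(I/Q) = 0.000418646 × (28425/61.035) = 0.195.

0.195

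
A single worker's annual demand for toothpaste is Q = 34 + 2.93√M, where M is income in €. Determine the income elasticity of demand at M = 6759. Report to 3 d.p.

0.438

At M = 6759: Q = 274.884.
dQ/dM = 2.93/(2√M) = 0.0178195 at this income.
η = (dQ/dM)·(M/Q) = 0.0178195 × (6759/274.884) = 0.438.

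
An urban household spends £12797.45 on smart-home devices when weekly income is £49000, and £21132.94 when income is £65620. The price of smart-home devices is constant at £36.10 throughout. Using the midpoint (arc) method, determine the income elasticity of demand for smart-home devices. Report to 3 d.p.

With a constant price, Q₁ = 12797.45/36.10 = 354.500 and Q₂ = 21132.94/36.10 = 585.400 (equivalently, work directly with expenditure since P cancels).
Midpoint %ΔQ = (21132.94 − 12797.45)/16965.20 = 0.49133; midpoint %ΔI = (65620 − 49000)/57310 = 0.29000.
η = 0.49133 / 0.29000 = 1.694.

1.694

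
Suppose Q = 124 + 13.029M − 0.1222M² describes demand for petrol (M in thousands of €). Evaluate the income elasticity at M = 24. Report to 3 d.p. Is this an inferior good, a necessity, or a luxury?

0.469 (necessity)

At M = 24: Q = 366.3088.
dQ/dM = 13.029 − 0.2444M = 7.16340.
η = (dQ/dM)·(M/Q) = 7.16340 × (24/366.3088) = 0.469.
0 < η < 1 ⇒ necessity.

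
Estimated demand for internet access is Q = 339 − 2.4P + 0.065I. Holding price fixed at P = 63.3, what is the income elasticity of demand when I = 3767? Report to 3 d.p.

0.567

At P = 63.3, I = 3767: Q = 431.935.
Holding P constant, ∂Q/∂I = 0.065.
η_I = (∂Q/∂I)·(I/Q) = 0.065 × (3767/431.935) = 0.567.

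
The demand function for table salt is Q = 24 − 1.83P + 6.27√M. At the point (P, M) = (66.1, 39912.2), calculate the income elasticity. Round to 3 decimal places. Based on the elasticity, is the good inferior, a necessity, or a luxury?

0.542 (necessity)

At P = 66.1, M = 39912.2: Q = 1155.660.
Holding P constant, ∂Q/∂M = 6.27/(2√M) = 0.0156922.
η_M = (∂Q/∂M)·(M/Q) = 0.0156922 × (39912.2/1155.660) = 0.542.
Since 0 < η < 1, this is a necessity.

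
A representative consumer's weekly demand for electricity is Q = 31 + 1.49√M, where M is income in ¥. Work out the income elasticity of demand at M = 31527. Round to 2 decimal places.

At M = 31527: Q = 295.562.
dQ/dM = 1.49/(2√M) = 0.0041958 at this income.
η = (dQ/dM)·(M/Q) = 0.0041958 × (31527/295.562) = 0.45.

0.45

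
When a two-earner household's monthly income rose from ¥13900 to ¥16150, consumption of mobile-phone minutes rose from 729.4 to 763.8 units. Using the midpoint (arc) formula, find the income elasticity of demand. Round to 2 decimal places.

ΔQ = 763.8 − 729.4 = 34.4; midpoint Q̄ = (729.4 + 763.8)/2 = 746.6.
ΔI = 16150 − 13900 = 2250; midpoint Ī = (13900 + 16150)/2 = 15025.
η = (ΔQ/Q̄) ÷ (ΔI/Ī) = (34.4/746.6) ÷ (2250/15025) = 0.31.

0.31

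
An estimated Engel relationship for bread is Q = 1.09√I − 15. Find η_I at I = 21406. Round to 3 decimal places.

0.552

At I = 21406: Q = 144.476.
dQ/dI = 1.09/(2√I) = 0.00372502 at this income.
η = (dQ/dI)·(I/Q) = 0.00372502 × (21406/144.476) = 0.552.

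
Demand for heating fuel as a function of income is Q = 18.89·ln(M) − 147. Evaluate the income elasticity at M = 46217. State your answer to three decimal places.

0.338

At M = 46217: Q = 55.899.
dQ/dM = 18.89/M = 0.000408724 at this income.
η = (dQ/dM)·(M/Q) = 0.000408724 × (46217/55.899) = 0.338.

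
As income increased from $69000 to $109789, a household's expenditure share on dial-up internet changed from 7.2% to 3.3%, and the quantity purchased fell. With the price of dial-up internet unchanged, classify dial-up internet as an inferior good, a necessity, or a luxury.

Quantity demanded falls as income rises, so η < 0.

inferior good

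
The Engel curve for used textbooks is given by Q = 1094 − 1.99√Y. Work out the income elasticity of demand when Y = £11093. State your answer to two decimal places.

At Y = 11093: Q = 884.407.
dQ/dY = -1.99/(2√Y) = -0.0094471 at this income.
η = (dQ/dY)·(Y/Q) = -0.0094471 × (11093/884.407) = -0.12.

-0.12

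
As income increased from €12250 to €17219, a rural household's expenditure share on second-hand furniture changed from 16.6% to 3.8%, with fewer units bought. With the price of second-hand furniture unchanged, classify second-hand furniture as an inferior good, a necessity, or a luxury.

Quantity demanded falls as income rises, so η < 0.

inferior good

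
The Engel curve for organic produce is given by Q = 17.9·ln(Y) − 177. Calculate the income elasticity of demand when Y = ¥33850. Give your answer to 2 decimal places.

At Y = 33850: Q = 9.692.
dQ/dY = 17.9/Y = 0.000528804 at this income.
η = (dQ/dY)·(Y/Q) = 0.000528804 × (33850/9.692) = 1.85.

1.85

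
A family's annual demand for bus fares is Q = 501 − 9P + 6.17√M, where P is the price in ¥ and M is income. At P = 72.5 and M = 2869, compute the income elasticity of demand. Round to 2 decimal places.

0.92

At P = 72.5, M = 2869: Q = 178.984.
Holding P constant, ∂Q/∂M = 6.17/(2√M) = 0.0575957.
η_M = (∂Q/∂M)·(M/Q) = 0.0575957 × (2869/178.984) = 0.92.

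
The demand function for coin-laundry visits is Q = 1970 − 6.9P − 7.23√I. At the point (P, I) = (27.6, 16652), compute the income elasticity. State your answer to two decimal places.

-0.55

At P = 27.6, I = 16652: Q = 846.582.
Holding P constant, ∂Q/∂I = -7.23/(2√I) = -0.028014.
η_I = (∂Q/∂I)·(I/Q) = -0.028014 × (16652/846.582) = -0.55.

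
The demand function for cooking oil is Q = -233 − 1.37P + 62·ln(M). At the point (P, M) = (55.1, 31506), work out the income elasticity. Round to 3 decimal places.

0.186

At P = 55.1, M = 31506: Q = 333.705.
Holding P constant, ∂Q/∂M = 62/M = 0.00196788.
η_M = (∂Q/∂M)·(M/Q) = 0.00196788 × (31506/333.705) = 0.186.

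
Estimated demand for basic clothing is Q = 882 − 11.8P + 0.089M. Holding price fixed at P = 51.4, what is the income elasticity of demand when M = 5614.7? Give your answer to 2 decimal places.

At P = 51.4, M = 5614.7: Q = 775.188.
Holding P constant, ∂Q/∂M = 0.089.
η_M = (∂Q/∂M)·(M/Q) = 0.089 × (5614.7/775.188) = 0.64.

0.64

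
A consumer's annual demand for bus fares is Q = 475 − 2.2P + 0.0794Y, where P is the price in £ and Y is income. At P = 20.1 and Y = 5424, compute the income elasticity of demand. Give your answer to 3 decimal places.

At P = 20.1, Y = 5424: Q = 861.446.
Holding P constant, ∂Q/∂Y = 0.0794.
η_Y = (∂Q/∂Y)·(Y/Q) = 0.0794 × (5424/861.446) = 0.500.

0.500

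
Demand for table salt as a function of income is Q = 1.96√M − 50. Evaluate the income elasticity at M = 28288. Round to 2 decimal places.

At M = 28288: Q = 279.653.
dQ/dM = 1.96/(2√M) = 0.00582673 at this income.
η = (dQ/dM)·(M/Q) = 0.00582673 × (28288/279.653) = 0.59.

0.59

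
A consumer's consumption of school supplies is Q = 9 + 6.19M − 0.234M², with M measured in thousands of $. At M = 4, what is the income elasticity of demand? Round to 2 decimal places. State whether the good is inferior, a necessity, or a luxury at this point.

At M = 4: Q = 30.0160.
dQ/dM = 6.19 − 0.468M = 4.31800.
η = (dQ/dM)·(M/Q) = 4.31800 × (4/30.0160) = 0.58.
0 < η < 1 ⇒ necessity.

0.58 (necessity)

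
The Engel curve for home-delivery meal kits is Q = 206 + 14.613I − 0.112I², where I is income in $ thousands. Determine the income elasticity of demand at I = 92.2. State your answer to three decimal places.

At I = 92.2: Q = 601.2245.
dQ/dI = 14.613 − 0.224I = -6.03980.
η = (dQ/dI)·(I/Q) = -6.03980 × (92.2/601.2245) = -0.926.

-0.926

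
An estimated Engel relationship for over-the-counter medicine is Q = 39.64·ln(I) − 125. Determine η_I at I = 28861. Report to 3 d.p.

0.141

At I = 28861: Q = 282.113.
dQ/dI = 39.64/I = 0.00137348 at this income.
η = (dQ/dI)·(I/Q) = 0.00137348 × (28861/282.113) = 0.141.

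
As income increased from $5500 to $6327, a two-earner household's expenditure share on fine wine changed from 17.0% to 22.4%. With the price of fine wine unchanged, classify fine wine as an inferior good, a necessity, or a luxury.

The budget share rises as income rises, so η > 1.

luxury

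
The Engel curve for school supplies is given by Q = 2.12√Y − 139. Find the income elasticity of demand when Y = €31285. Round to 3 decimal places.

0.795

At Y = 31285: Q = 235.976.
dQ/dY = 2.12/(2√Y) = 0.00599291 at this income.
η = (dQ/dY)·(Y/Q) = 0.00599291 × (31285/235.976) = 0.795.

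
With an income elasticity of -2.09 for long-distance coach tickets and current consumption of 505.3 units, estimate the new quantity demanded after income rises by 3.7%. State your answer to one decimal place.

466.2

%ΔQ ≈ η × %ΔI = -2.09 × 3.7% = -7.733%.
New Q ≈ 505.3 × (1 − 0.07733) = 466.2.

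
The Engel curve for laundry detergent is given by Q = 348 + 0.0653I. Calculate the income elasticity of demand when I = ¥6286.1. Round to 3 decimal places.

0.541

At I = 6286.1: Q = 758.482.
dQ/dI = 0.0653.
η = (dQ/dI)·(I/Q) = 0.0653 × (6286.1/758.482) = 0.541.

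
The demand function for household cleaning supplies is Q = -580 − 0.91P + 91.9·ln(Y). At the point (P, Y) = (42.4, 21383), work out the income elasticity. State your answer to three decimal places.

0.309

At P = 42.4, Y = 21383: Q = 297.691.
Holding P constant, ∂Q/∂Y = 91.9/Y = 0.00429781.
η_Y = (∂Q/∂Y)·(Y/Q) = 0.00429781 × (21383/297.691) = 0.309.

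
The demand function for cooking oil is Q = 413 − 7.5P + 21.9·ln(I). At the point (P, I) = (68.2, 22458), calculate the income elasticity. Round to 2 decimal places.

0.18

At P = 68.2, I = 22458: Q = 120.925.
Holding P constant, ∂Q/∂I = 21.9/I = 0.000975154.
η_I = (∂Q/∂I)·(I/Q) = 0.000975154 × (22458/120.925) = 0.18.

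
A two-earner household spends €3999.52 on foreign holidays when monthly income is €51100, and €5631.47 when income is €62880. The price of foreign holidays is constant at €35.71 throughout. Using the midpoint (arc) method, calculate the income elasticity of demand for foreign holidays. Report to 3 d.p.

With a constant price, Q₁ = 3999.52/35.71 = 112.000 and Q₂ = 5631.47/35.71 = 157.700 (equivalently, work directly with expenditure since P cancels).
Midpoint %ΔQ = (5631.47 − 3999.52)/4815.50 = 0.33890; midpoint %ΔI = (62880 − 51100)/56990 = 0.20670.
η = 0.33890 / 0.20670 = 1.640.

1.640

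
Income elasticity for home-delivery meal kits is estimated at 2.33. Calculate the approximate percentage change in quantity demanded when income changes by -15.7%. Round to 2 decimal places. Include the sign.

-36.58%

%ΔQ ≈ η × %ΔI = 2.33 × (-15.7%) = -36.58%.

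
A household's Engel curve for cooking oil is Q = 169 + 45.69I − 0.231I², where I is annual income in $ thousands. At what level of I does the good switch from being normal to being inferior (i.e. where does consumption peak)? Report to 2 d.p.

dQ/dI = 45.69 − 0.462I.
The good is inferior where dQ/dI < 0. Setting dQ/dI = 0 gives I = 45.69 / 0.462 = 98.90.

98.90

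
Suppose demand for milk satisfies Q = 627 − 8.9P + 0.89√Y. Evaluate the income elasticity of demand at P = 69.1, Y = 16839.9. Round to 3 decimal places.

At P = 69.1, Y = 16839.9: Q = 127.504.
Holding P constant, ∂Q/∂Y = 0.89/(2√Y) = 0.00342918.
η_Y = (∂Q/∂Y)·(Y/Q) = 0.00342918 × (16839.9/127.504) = 0.453.

0.453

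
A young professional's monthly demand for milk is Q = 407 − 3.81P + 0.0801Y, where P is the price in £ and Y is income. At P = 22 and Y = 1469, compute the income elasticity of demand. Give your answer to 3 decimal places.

At P = 22, Y = 1469: Q = 440.847.
Holding P constant, ∂Q/∂Y = 0.0801.
η_Y = (∂Q/∂Y)·(Y/Q) = 0.0801 × (1469/440.847) = 0.267.

0.267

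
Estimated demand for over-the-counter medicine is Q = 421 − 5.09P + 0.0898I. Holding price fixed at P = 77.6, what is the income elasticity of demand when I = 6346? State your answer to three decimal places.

At P = 77.6, I = 6346: Q = 595.887.
Holding P constant, ∂Q/∂I = 0.0898.
η_I = (∂Q/∂I)·(I/Q) = 0.0898 × (6346/595.887) = 0.956.

0.956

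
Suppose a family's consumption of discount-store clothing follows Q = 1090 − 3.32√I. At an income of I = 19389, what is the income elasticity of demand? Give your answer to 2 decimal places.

At I = 19389: Q = 627.709.
dQ/dI = -3.32/(2√I) = -0.0119215 at this income.
η = (dQ/dI)·(I/Q) = -0.0119215 × (19389/627.709) = -0.37.

-0.37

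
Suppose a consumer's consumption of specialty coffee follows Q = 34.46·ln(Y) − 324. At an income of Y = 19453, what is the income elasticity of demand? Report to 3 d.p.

2.112

At Y = 19453: Q = 16.319.
dQ/dY = 34.46/Y = 0.00177145 at this income.
η = (dQ/dY)·(Y/Q) = 0.00177145 × (19453/16.319) = 2.112.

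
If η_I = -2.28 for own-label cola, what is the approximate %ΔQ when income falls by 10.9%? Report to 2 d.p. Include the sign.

%ΔQ ≈ η × %ΔI = -2.28 × (-10.9%) = 24.85%.

24.85%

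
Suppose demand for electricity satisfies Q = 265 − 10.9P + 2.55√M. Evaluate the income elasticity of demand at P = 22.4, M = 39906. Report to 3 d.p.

0.480

At P = 22.4, M = 39906: Q = 530.240.
Holding P constant, ∂Q/∂M = 2.55/(2√M) = 0.0063825.
η_M = (∂Q/∂M)·(M/Q) = 0.0063825 × (39906/530.240) = 0.480.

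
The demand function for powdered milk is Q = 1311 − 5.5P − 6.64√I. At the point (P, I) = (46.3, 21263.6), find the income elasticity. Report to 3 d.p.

At P = 46.3, I = 21263.6: Q = 88.102.
Holding P constant, ∂Q/∂I = -6.64/(2√I) = -0.0227677.
η_I = (∂Q/∂I)·(I/Q) = -0.0227677 × (21263.6/88.102) = -5.495.

-5.495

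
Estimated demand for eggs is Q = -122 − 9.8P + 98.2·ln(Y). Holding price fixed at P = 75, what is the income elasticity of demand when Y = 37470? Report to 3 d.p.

At P = 75, Y = 37470: Q = 177.173.
Holding P constant, ∂Q/∂Y = 98.2/Y = 0.00262076.
η_Y = (∂Q/∂Y)·(Y/Q) = 0.00262076 × (37470/177.173) = 0.554.

0.554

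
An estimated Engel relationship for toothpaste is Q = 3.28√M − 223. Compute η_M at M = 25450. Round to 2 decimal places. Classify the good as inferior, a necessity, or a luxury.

0.87 (necessity)

At M = 25450: Q = 300.260.
dQ/dM = 3.28/(2√M) = 0.0102802 at this income.
η = (dQ/dM)·(M/Q) = 0.0102802 × (25450/300.260) = 0.87.
Since 0 < η < 1, the good is a necessity.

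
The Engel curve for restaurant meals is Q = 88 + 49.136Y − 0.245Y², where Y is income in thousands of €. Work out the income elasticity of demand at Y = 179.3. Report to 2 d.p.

-6.80

At Y = 179.3: Q = 1021.7047.
dQ/dY = 49.136 − 0.49Y = -38.72100.
η = (dQ/dY)·(Y/Q) = -38.72100 × (179.3/1021.7047) = -6.80.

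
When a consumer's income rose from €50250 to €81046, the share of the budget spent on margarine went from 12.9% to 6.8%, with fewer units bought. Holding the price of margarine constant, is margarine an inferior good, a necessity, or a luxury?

inferior good

Quantity demanded falls as income rises, so η < 0.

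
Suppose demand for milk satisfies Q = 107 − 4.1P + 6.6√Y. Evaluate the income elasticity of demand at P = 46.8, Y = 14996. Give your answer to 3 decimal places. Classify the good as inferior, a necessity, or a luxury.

At P = 46.8, Y = 14996: Q = 723.344.
Holding P constant, ∂Q/∂Y = 6.6/(2√Y) = 0.026948.
η_Y = (∂Q/∂Y)·(Y/Q) = 0.026948 × (14996/723.344) = 0.559.
Since 0 < η < 1, this is a necessity.

0.559 (necessity)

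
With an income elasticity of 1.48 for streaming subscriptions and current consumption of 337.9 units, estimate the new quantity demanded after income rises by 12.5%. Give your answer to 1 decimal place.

400.4

%ΔQ ≈ η × %ΔI = 1.48 × 12.5% = 18.5%.
New Q ≈ 337.9 × (1 + 0.185) = 400.4.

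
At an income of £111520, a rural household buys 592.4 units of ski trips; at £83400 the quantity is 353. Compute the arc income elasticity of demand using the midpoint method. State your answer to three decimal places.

1.755

ΔQ = 353 − 592.4 = -239.4; midpoint Q̄ = (592.4 + 353)/2 = 472.7.
ΔI = 83400 − 111520 = -28120; midpoint Ī = (111520 + 83400)/2 = 97460.
η = (ΔQ/Q̄) ÷ (ΔI/Ī) = (-239.4/472.7) ÷ (-28120/97460) = 1.755.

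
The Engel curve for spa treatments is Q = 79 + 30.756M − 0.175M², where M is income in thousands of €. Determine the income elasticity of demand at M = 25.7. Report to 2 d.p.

0.74

At M = 25.7: Q = 753.8435.
dQ/dM = 30.756 − 0.35M = 21.76100.
η = (dQ/dM)·(M/Q) = 21.76100 × (25.7/753.8435) = 0.74.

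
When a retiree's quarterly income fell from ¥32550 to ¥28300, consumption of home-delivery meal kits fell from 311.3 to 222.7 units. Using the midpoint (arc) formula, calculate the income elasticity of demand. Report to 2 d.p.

2.38

ΔQ = 222.7 − 311.3 = -88.6; midpoint Q̄ = (311.3 + 222.7)/2 = 267.
ΔI = 28300 − 32550 = -4250; midpoint Ī = (32550 + 28300)/2 = 30425.
η = (ΔQ/Q̄) ÷ (ΔI/Ī) = (-88.6/267) ÷ (-4250/30425) = 2.38.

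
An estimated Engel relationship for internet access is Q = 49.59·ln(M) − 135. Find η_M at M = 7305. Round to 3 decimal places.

At M = 7305: Q = 306.168.
dQ/dM = 49.59/M = 0.0067885 at this income.
η = (dQ/dM)·(M/Q) = 0.0067885 × (7305/306.168) = 0.162.

0.162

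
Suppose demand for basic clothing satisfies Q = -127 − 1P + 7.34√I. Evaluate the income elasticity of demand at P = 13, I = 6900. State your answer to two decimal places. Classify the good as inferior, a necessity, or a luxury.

At P = 13, I = 6900: Q = 469.706.
Holding P constant, ∂Q/∂I = 7.34/(2√I) = 0.0441816.
η_I = (∂Q/∂I)·(I/Q) = 0.0441816 × (6900/469.706) = 0.65.
Since 0 < η < 1, this is a necessity.

0.65 (necessity)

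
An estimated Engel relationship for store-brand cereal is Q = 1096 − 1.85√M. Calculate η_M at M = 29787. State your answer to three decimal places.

At M = 29787: Q = 776.710.
dQ/dM = -1.85/(2√M) = -0.00535955 at this income.
η = (dQ/dM)·(M/Q) = -0.00535955 × (29787/776.710) = -0.206.

-0.206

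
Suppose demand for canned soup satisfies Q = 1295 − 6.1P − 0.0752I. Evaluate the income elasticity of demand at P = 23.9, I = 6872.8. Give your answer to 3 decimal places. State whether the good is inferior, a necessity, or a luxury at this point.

-0.817 (inferior good)

At P = 23.9, I = 6872.8: Q = 632.375.
Holding P constant, ∂Q/∂I = −0.0752.
η_I = (∂Q/∂I)·(I/Q) = -0.0752 × (6872.8/632.375) = -0.817.
Since η < 0, this is an inferior good.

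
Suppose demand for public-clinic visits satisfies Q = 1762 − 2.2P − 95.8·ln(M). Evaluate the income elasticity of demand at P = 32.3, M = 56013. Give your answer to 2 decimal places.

At P = 32.3, M = 56013: Q = 643.526.
Holding P constant, ∂Q/∂M = -95.8/M = -0.00171032.
η_M = (∂Q/∂M)·(M/Q) = -0.00171032 × (56013/643.526) = -0.15.

-0.15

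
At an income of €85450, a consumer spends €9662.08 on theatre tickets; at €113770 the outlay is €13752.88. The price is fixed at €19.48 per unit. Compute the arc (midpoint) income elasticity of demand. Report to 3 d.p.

With a constant price, Q₁ = 9662.08/19.48 = 496.000 and Q₂ = 13752.88/19.48 = 706.000 (equivalently, work directly with expenditure since P cancels).
Midpoint %ΔQ = (13752.88 − 9662.08)/11707.48 = 0.34942; midpoint %ΔI = (113770 − 85450)/99610 = 0.28431.
η = 0.34942 / 0.28431 = 1.229.

1.229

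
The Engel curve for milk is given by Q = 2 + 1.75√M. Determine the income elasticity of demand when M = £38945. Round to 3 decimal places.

At M = 38945: Q = 347.354.
dQ/dM = 1.75/(2√M) = 0.00443386 at this income.
η = (dQ/dM)·(M/Q) = 0.00443386 × (38945/347.354) = 0.497.

0.497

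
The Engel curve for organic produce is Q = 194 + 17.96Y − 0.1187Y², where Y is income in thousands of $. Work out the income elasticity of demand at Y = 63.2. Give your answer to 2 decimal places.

At Y = 63.2: Q = 854.9557.
dQ/dY = 17.96 − 0.2374Y = 2.95632.
η = (dQ/dY)·(Y/Q) = 2.95632 × (63.2/854.9557) = 0.22.

0.22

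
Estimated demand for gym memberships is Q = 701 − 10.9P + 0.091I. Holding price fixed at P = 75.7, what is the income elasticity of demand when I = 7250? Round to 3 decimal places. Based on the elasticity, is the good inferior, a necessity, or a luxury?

1.232 (luxury)

At P = 75.7, I = 7250: Q = 535.620.
Holding P constant, ∂Q/∂I = 0.091.
η_I = (∂Q/∂I)·(I/Q) = 0.091 × (7250/535.620) = 1.232.
Since η > 1, this is a luxury.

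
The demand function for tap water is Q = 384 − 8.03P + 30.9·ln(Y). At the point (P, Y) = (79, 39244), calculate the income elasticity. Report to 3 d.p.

At P = 79, Y = 39244: Q = 76.476.
Holding P constant, ∂Q/∂Y = 30.9/Y = 0.000787382.
η_Y = (∂Q/∂Y)·(Y/Q) = 0.000787382 × (39244/76.476) = 0.404.

0.404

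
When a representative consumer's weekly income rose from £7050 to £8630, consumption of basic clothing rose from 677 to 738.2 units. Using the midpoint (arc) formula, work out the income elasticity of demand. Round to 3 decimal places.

ΔQ = 738.2 − 677 = 61.2; midpoint Q̄ = (677 + 738.2)/2 = 707.6.
ΔI = 8630 − 7050 = 1580; midpoint Ī = (7050 + 8630)/2 = 7840.
η = (ΔQ/Q̄) ÷ (ΔI/Ī) = (61.2/707.6) ÷ (1580/7840) = 0.429.

0.429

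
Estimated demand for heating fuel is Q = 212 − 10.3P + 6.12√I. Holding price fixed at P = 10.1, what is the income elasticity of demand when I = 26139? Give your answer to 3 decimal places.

0.451

At P = 10.1, I = 26139: Q = 1097.425.
Holding P constant, ∂Q/∂I = 6.12/(2√I) = 0.0189268.
η_I = (∂Q/∂I)·(I/Q) = 0.0189268 × (26139/1097.425) = 0.451.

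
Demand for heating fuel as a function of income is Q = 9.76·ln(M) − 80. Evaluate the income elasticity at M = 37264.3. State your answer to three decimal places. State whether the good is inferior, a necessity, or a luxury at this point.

At M = 37264.3: Q = 22.732.
dQ/dM = 9.76/M = 0.000261913 at this income.
η = (dQ/dM)·(M/Q) = 0.000261913 × (37264.3/22.732) = 0.429.
Since 0 < η < 1, the good is a necessity.

0.429 (necessity)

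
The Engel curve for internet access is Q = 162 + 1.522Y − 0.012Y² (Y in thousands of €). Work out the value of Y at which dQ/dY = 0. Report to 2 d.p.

dQ/dY = 1.522 − 0.024Y.
The good is inferior where dQ/dY < 0. Setting dQ/dY = 0 gives Y = 1.522 / 0.024 = 63.42.

63.42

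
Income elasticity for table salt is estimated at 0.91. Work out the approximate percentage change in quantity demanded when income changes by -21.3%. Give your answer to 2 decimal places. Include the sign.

-19.38%

%ΔQ ≈ η × %ΔI = 0.91 × (-21.3%) = -19.38%.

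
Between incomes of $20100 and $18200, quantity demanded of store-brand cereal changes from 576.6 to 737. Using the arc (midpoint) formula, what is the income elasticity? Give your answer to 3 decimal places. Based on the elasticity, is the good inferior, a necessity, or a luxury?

ΔQ = 737 − 576.6 = 160.4; midpoint Q̄ = (576.6 + 737)/2 = 656.8.
ΔI = 18200 − 20100 = -1900; midpoint Ī = (20100 + 18200)/2 = 19150.
η = (ΔQ/Q̄) ÷ (ΔI/Ī) = (160.4/656.8) ÷ (-1900/19150) = -2.461.
η < 0 ⇒ inferior good.

-2.461 (inferior good)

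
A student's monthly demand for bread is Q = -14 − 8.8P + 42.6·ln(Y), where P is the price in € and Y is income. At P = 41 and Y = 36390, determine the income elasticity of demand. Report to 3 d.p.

0.587

At P = 41, Y = 36390: Q = 72.587.
Holding P constant, ∂Q/∂Y = 42.6/Y = 0.00117065.
η_Y = (∂Q/∂Y)·(Y/Q) = 0.00117065 × (36390/72.587) = 0.587.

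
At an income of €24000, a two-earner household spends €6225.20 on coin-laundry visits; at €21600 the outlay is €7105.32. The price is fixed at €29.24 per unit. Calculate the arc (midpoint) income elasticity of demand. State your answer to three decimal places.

-1.254

With a constant price, Q₁ = 6225.20/29.24 = 212.900 and Q₂ = 7105.32/29.24 = 243.000 (equivalently, work directly with expenditure since P cancels).
Midpoint %ΔQ = (7105.32 − 6225.20)/6665.26 = 0.13205; midpoint %ΔI = (21600 − 24000)/22800 = -0.10526.
η = 0.13205 / -0.10526 = -1.254.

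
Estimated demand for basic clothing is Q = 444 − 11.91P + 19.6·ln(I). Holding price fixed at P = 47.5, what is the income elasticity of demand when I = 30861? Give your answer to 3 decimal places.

0.242

At P = 47.5, I = 30861: Q = 80.885.
Holding P constant, ∂Q/∂I = 19.6/I = 0.000635106.
η_I = (∂Q/∂I)·(I/Q) = 0.000635106 × (30861/80.885) = 0.242.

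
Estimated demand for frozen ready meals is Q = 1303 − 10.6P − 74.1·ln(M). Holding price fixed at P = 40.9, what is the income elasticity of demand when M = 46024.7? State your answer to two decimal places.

-1.00

At P = 40.9, M = 46024.7: Q = 73.853.
Holding P constant, ∂Q/∂M = -74.1/M = -0.00161001.
η_M = (∂Q/∂M)·(M/Q) = -0.00161001 × (46024.7/73.853) = -1.00.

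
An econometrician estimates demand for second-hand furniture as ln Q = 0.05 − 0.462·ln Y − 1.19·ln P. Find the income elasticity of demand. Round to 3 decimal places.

In a log-linear demand, the coefficient on ln Y is the income elasticity.
So η = -0.462.

-0.462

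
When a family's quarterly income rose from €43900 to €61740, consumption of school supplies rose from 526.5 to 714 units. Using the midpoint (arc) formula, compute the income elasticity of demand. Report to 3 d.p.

0.895

ΔQ = 714 − 526.5 = 187.5; midpoint Q̄ = (526.5 + 714)/2 = 620.25.
ΔI = 61740 − 43900 = 17840; midpoint Ī = (43900 + 61740)/2 = 52820.
η = (ΔQ/Q̄) ÷ (ΔI/Ī) = (187.5/620.25) ÷ (17840/52820) = 0.895.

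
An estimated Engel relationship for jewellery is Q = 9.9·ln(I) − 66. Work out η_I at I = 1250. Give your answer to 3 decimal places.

At I = 1250: Q = 4.596.
dQ/dI = 9.9/I = 0.00792 at this income.
η = (dQ/dI)·(I/Q) = 0.00792 × (1250/4.596) = 2.154.

2.154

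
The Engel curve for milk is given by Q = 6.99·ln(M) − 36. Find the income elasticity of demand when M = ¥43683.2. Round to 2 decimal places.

0.18

At M = 43683.2: Q = 38.686.
dQ/dM = 6.99/M = 0.000160016 at this income.
η = (dQ/dM)·(M/Q) = 0.000160016 × (43683.2/38.686) = 0.18.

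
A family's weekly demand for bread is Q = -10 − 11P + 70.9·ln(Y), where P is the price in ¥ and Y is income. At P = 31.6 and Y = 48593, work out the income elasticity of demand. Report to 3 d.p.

0.174

At P = 31.6, Y = 48593: Q = 407.499.
Holding P constant, ∂Q/∂Y = 70.9/Y = 0.00145906.
η_Y = (∂Q/∂Y)·(Y/Q) = 0.00145906 × (48593/407.499) = 0.174.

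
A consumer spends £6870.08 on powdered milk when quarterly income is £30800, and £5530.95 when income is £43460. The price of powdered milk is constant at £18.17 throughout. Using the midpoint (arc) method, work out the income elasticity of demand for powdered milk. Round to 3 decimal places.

-0.633

With a constant price, Q₁ = 6870.08/18.17 = 378.100 and Q₂ = 5530.95/18.17 = 304.400 (equivalently, work directly with expenditure since P cancels).
Midpoint %ΔQ = (5530.95 − 6870.08)/6200.52 = -0.21597; midpoint %ΔI = (43460 − 30800)/37130 = 0.34096.
η = -0.21597 / 0.34096 = -0.633.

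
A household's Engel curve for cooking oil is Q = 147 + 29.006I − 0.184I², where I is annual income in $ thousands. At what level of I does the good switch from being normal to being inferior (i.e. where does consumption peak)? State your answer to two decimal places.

dQ/dI = 29.006 − 0.368I.
The good is inferior where dQ/dI < 0. Setting dQ/dI = 0 gives I = 29.006 / 0.368 = 78.82.

78.82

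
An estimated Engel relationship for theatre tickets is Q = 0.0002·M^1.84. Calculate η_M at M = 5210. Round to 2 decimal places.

For Q = A·M^β the income elasticity is constant and equal to β.
Here β = 1.84, so η = 1.84.

1.84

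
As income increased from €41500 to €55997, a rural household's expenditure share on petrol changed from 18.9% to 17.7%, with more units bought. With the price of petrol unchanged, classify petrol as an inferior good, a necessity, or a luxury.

necessity

Quantity rises but the budget share falls as income rises, so 0 < η < 1.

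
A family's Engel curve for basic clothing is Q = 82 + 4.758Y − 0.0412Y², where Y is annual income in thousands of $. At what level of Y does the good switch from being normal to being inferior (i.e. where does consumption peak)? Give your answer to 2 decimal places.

dQ/dY = 4.758 − 0.0824Y.
The good is inferior where dQ/dY < 0. Setting dQ/dY = 0 gives Y = 4.758 / 0.0824 = 57.74.

57.74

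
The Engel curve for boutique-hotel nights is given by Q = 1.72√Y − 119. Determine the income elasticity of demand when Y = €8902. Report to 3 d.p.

At Y = 8902: Q = 43.283.
dQ/dY = 1.72/(2√Y) = 0.00911496 at this income.
η = (dQ/dY)·(Y/Q) = 0.00911496 × (8902/43.283) = 1.875.

1.875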